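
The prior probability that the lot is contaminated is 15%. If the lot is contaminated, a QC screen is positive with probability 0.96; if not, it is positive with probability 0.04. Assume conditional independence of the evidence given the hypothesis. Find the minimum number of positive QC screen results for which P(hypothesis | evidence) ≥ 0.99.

Prior odds: 0.15 ÷ 0.85 = 3/17.
Likelihood ratio of a positive = 0.96/0.04 = 24.
Target posterior odds = 0.99/0.01 = 99.
Need (3/17) × 24ⁿ ≥ 99, i.e. 24ⁿ ≥ 561.
24¹ = 24 falls short of 561 but 24² = 576 reaches it, so n = 2.

2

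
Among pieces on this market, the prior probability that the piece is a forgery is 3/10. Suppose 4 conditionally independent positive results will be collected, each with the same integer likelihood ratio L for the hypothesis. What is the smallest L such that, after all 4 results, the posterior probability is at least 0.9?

3

Prior odds = 0.3/0.7 = 3/7.
Target odds = 0.9/0.1 = 9.
Need L⁴ ≥ 9 ÷ (3/7) = 21.
2⁴ = 16 < 21 ≤ 81 = 3⁴, so L = 3.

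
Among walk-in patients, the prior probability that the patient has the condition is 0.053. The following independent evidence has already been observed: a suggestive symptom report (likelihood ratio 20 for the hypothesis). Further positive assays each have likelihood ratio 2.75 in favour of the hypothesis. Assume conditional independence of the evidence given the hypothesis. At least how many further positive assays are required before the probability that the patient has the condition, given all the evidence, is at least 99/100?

Prior odds = 0.053/0.947 = 53/947.
Bayes factor of the evidence already in hand = 20.
Odds after that evidence = (53/947) × 20 = 1060/947.
Target odds = 0.99/0.01 = 99.
Need 2.75ⁿ ≥ 99 ÷ (1060/947) = 93753/1060.
2.75⁴ = 57.19140625 falls short of 93753/1060 but 2.75⁵ = 161051/1024 reaches it, so n = 5.

5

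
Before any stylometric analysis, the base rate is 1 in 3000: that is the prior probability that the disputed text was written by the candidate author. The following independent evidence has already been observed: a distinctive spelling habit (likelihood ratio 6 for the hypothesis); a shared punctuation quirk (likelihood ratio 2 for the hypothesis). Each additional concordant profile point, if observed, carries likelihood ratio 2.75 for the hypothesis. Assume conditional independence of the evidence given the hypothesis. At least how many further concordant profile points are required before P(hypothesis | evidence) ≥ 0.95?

Prior odds = (1/3000)/(2999/3000) = 1/2999.
Combined Bayes factor of the evidence already in hand = 6 × 2 = 12.
Odds after that evidence = (1/2999) × 12 = 12/2999.
Target odds = 0.95/0.05 = 19.
Need 2.75ⁿ ≥ 19 ÷ (12/2999) = 56981/12.
2.75⁸ = 214358881/65536 falls short of 56981/12 but 2.75⁹ ≈8994.86 reaches it, so n = 9.

9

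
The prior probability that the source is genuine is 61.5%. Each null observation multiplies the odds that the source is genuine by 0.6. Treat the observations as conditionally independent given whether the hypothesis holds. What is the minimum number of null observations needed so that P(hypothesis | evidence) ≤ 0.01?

Prior odds: 0.615 ÷ 0.385 = 123/77.
Likelihood ratio per null observation = 0.6.
Target odds: 0.01 ÷ 0.99 = 1/99.
Require 0.6ⁿ ≤ 1/99 ÷ (123/77) = 7/1107.
0.6⁹ = 19683/1953125 is still above 7/1107 but 0.6¹⁰ = 59049/9765625 is at or below it, so n = 10.

10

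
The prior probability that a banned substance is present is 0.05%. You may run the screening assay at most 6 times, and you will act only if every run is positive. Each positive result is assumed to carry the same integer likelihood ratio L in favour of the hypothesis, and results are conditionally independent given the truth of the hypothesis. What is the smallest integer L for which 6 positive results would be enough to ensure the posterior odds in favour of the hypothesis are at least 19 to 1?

Prior odds = 0.0005/0.9995 = 1/1999.
Target odds = 19.
Need L⁶ ≥ 19 ÷ (1/1999) = 37981.
5⁶ = 15625 < 37981 ≤ 46656 = 6⁶, so L = 6.

6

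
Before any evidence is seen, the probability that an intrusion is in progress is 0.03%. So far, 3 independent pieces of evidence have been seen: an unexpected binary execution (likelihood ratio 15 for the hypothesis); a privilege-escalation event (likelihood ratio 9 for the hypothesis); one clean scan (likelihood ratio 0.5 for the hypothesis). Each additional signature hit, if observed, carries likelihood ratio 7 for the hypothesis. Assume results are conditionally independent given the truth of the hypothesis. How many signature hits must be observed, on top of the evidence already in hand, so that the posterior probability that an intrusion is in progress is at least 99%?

5

Prior odds = 0.0003/0.9997 = 3/9997.
Combined Bayes factor of the evidence already in hand = 15 × 9 × 0.5 = 67.5.
Odds after that evidence = (3/9997) × 67.5 = 405/19994.
Target odds = 0.99/0.01 = 99.
Need 7ⁿ ≥ 99 ÷ (405/19994) = 219934/45.
7⁴ = 2401 falls short of 219934/45 but 7⁵ = 16807 reaches it, so n = 5.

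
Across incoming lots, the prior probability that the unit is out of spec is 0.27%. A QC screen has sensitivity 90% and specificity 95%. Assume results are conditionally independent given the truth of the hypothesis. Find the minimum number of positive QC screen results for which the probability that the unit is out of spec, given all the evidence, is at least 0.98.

Prior odds: 0.0027 ÷ 0.9973 = 27/9973.
False-positive rate = 1 − 0.95 = 0.05; likelihood ratio of a positive = 0.9/0.05 = 18.
Target posterior odds = 0.98/0.02 = 49.
Require 18ⁿ ≥ 49 ÷ (27/9973) = 488677/27.
18³ = 5832 falls short of 488677/27 but 18⁴ = 104976 reaches it, so n = 4.

4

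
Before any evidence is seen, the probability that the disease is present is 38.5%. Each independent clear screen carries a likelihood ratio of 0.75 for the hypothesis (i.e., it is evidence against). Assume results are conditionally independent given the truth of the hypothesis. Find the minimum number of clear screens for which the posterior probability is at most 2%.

12

Prior odds = 0.385/0.615 = 77/123.
Likelihood ratio per clear screen = 0.75.
Target odds: 0.02 ÷ 0.98 = 1/49.
Need (77/123) × 0.75ⁿ ≤ 1/49, i.e. 0.75ⁿ ≤ 123/3773.
0.75¹¹ = 177147/4194304 is still above 123/3773 but 0.75¹² = 531441/16777216 is at or below it, so n = 12.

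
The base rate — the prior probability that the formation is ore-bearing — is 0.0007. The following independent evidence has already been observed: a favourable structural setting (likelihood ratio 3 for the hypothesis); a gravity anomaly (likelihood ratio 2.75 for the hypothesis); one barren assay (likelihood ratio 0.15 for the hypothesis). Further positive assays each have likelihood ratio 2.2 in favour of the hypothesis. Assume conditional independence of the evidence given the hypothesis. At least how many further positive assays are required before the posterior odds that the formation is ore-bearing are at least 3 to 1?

Prior odds = 0.0007/0.9993 = 7/9993.
Combined Bayes factor of the evidence already in hand = 3 × 2.75 × 0.15 = 1.2375.
Odds after that evidence = (7/9993) × 1.2375 = 231/266480.
Target odds = 3.
Need 2.2ⁿ ≥ 3 ÷ (231/266480) = 266480/77.
2.2¹⁰ ≈2655.99 falls short of 266480/77 but 2.2¹¹ ≈5843.18 reaches it, so n = 11.

11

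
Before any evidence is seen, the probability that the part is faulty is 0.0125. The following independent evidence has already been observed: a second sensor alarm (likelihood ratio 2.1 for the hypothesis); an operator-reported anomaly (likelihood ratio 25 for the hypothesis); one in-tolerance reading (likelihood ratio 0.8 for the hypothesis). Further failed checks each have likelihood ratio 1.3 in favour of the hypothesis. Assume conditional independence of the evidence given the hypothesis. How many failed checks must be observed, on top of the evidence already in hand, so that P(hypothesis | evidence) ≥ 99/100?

Prior odds = 0.0125/0.9875 = 1/79.
Combined Bayes factor of the evidence already in hand = 2.1 × 25 × 0.8 = 42.
Odds after that evidence = (1/79) × 42 = 42/79.
Target odds = 0.99/0.01 = 99.
Need 1.3ⁿ ≥ 99 ÷ (42/79) = 2607/14.
1.3¹⁹ ≈146.192 falls short of 2607/14 but 1.3²⁰ ≈190.05 reaches it, so n = 20.

20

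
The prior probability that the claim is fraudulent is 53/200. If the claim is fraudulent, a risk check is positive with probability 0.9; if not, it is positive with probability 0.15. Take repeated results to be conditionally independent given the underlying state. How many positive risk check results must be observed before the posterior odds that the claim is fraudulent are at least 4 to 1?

Prior odds = 0.265/0.735 = 53/147.
Likelihood ratio of a positive = 0.9/0.15 = 6.
Target odds = 4.
Require 6ⁿ ≥ 4 ÷ (53/147) = 588/53.
6¹ = 6 falls short of 588/53 but 6² = 36 reaches it, so n = 2.

2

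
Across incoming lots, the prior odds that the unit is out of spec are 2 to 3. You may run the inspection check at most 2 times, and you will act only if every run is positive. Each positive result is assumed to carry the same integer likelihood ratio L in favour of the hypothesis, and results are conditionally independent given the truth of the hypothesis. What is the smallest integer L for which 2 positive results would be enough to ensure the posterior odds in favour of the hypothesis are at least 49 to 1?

9

Prior odds = 2/3.
Target odds = 49.
Need L² ≥ 49 ÷ (2/3) = 73.5.
8² = 64 < 73.5 ≤ 81 = 9², so L = 9.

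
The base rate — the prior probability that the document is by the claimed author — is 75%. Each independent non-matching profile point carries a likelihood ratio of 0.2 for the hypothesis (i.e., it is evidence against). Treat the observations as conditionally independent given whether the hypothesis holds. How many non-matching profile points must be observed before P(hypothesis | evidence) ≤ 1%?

4

Prior odds: 0.75 ÷ 0.25 = 3.
Likelihood ratio per non-matching profile point = 0.2.
Target posterior odds = 0.01/0.99 = 1/99.
Require 0.2ⁿ ≤ 1/99 ÷ 3 = 1/297.
0.2³ = 0.008 is still above 1/297 but 0.2⁴ = 0.0016 is at or below it, so n = 4.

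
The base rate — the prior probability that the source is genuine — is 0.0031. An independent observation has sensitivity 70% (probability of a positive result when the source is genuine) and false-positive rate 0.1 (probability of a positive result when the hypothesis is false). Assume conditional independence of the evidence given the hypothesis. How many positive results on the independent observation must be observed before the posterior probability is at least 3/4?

Prior odds: 0.0031 ÷ 0.9969 = 31/9969.
Likelihood ratio of a positive result = 0.7/0.1 = 7.
Target posterior odds = 0.75/0.25 = 3.
Require 7ⁿ ≥ 3 ÷ (31/9969) = 29907/31.
7³ = 343 falls short of 29907/31 but 7⁴ = 2401 reaches it, so n = 4.

4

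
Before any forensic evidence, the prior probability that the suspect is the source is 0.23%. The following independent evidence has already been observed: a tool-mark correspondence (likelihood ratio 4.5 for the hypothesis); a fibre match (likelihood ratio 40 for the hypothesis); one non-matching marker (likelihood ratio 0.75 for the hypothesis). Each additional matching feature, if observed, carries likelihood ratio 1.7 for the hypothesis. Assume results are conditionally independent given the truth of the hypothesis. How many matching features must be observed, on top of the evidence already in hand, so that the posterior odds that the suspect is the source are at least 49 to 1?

Prior odds = 0.0023/0.9977 = 23/9977.
Combined Bayes factor of the evidence already in hand = 4.5 × 40 × 0.75 = 135.
Odds after that evidence = (23/9977) × 135 = 3105/9977.
Target odds = 49.
Need 1.7ⁿ ≥ 49 ÷ (3105/9977) = 488873/3105.
1.7⁹ ≈118.588 falls short of 488873/3105 but 1.7¹⁰ ≈201.599 reaches it, so n = 10.

10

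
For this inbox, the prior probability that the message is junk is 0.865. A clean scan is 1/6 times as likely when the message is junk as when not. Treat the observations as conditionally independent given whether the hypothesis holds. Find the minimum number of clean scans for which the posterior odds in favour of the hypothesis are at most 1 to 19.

3

Prior odds = 0.865/0.135 = 173/27.
Likelihood ratio per clean scan = 1/6.
Target odds = 1/19.
Require (1/6)ⁿ ≤ 1/19 ÷ (173/27) = 27/3287.
(1/6)² = 1/36 is still above 27/3287 but (1/6)³ = 1/216 is at or below it, so n = 3.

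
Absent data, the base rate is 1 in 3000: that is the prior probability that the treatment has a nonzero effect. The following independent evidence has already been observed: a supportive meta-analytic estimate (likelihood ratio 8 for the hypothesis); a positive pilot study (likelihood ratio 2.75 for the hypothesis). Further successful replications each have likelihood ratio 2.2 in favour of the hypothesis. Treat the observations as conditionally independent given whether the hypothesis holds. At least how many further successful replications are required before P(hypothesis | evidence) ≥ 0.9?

10

Prior odds = (1/3000)/(2999/3000) = 1/2999.
Combined Bayes factor of the evidence already in hand = 8 × 2.75 = 22.
Odds after that evidence = (1/2999) × 22 = 22/2999.
Target odds = 0.9/0.1 = 9.
Need 2.2ⁿ ≥ 9 ÷ (22/2999) = 26991/22.
2.2⁹ ≈1207.27 falls short of 26991/22 but 2.2¹⁰ ≈2655.99 reaches it, so n = 10.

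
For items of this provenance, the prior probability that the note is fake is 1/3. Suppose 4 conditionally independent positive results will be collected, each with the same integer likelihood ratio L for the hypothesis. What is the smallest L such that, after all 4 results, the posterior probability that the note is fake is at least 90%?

Prior odds = (1/3)/(2/3) = 0.5.
Target odds = 0.9/0.1 = 9.
Need L⁴ ≥ 9 ÷ 0.5 = 18.
2⁴ = 16 < 18 ≤ 81 = 3⁴, so L = 3.

3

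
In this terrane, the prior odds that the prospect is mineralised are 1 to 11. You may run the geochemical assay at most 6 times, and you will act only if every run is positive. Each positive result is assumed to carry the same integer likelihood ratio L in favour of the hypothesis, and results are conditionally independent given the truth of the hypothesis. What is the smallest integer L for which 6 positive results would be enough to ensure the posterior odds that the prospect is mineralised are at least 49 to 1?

3

Prior odds = 1/11.
Target odds = 49.
Need L⁶ ≥ 49 ÷ (1/11) = 539.
2⁶ = 64 < 539 ≤ 729 = 3⁶, so L = 3.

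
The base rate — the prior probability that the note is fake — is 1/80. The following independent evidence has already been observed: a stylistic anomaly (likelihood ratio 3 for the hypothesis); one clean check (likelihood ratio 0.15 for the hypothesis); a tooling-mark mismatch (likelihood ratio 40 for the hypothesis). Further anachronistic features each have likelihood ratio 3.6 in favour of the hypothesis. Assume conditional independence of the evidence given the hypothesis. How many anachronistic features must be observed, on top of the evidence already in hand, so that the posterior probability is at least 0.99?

Prior odds = 0.0125/0.9875 = 1/79.
Combined Bayes factor of the evidence already in hand = 3 × 0.15 × 40 = 18.
Odds after that evidence = (1/79) × 18 = 18/79.
Target odds = 0.99/0.01 = 99.
Need 3.6ⁿ ≥ 99 ÷ (18/79) = 434.5.
3.6⁴ = 167.9616 falls short of 434.5 but 3.6⁵ = 604.66176 reaches it, so n = 5.

5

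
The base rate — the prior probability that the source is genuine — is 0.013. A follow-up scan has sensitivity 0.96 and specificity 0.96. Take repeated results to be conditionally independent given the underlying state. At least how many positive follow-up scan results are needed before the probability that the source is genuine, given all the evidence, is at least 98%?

3

Prior odds: 0.013 ÷ 0.987 = 13/987.
False-positive rate = 1 − 0.96 = 0.04; likelihood ratio of a positive = 0.96/0.04 = 24.
Target odds: 0.98 ÷ 0.02 = 49.
Require 24ⁿ ≥ 49 ÷ (13/987) = 48363/13.
24² = 576 falls short of 48363/13 but 24³ = 13824 reaches it, so n = 3.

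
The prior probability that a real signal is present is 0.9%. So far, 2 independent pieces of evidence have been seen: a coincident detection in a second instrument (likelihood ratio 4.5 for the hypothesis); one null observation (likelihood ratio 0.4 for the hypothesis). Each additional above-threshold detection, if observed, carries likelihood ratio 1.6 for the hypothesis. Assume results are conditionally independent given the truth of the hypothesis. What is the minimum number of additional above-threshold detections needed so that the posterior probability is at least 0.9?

14

Prior odds = 0.009/0.991 = 9/991.
Combined Bayes factor of the evidence already in hand = 4.5 × 0.4 = 1.8.
Odds after that evidence = (9/991) × 1.8 = 81/4955.
Target odds = 0.9/0.1 = 9.
Need 1.6ⁿ ≥ 9 ÷ (81/4955) = 4955/9.
1.6¹³ ≈450.36 falls short of 4955/9 but 1.6¹⁴ ≈720.576 reaches it, so n = 14.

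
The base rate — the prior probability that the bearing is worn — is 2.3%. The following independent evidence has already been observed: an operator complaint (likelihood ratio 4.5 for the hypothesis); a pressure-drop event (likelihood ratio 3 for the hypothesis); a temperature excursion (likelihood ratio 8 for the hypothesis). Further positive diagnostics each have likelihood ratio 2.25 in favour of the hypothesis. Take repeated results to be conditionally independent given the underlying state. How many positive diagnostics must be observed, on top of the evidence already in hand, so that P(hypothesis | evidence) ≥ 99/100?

5

Prior odds = 0.023/0.977 = 23/977.
Combined Bayes factor of the evidence already in hand = 4.5 × 3 × 8 = 108.
Odds after that evidence = (23/977) × 108 = 2484/977.
Target odds = 0.99/0.01 = 99.
Need 2.25ⁿ ≥ 99 ÷ (2484/977) = 10747/276.
2.25⁴ = 25.62890625 falls short of 10747/276 but 2.25⁵ = 59049/1024 reaches it, so n = 5.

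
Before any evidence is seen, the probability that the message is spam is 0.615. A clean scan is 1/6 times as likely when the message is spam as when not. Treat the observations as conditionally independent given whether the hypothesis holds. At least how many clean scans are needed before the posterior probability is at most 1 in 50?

3

Prior odds: 0.615 ÷ 0.385 = 123/77.
Likelihood ratio per clean scan = 1/6.
Target odds: 0.02 ÷ 0.98 = 1/49.
Require (1/6)ⁿ ≤ 1/49 ÷ (123/77) = 11/861.
(1/6)² = 1/36 is still above 11/861 but (1/6)³ = 1/216 is at or below it, so n = 3.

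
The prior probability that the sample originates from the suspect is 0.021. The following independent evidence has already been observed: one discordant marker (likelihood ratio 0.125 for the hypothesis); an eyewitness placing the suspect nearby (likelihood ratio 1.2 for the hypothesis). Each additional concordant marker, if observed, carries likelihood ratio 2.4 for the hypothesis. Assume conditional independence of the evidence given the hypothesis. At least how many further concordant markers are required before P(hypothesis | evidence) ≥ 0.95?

Prior odds = 0.021/0.979 = 21/979.
Combined Bayes factor of the evidence already in hand = 0.125 × 1.2 = 0.15.
Odds after that evidence = (21/979) × 0.15 = 63/19580.
Target odds = 0.95/0.05 = 19.
Need 2.4ⁿ ≥ 19 ÷ (63/19580) = 372020/63.
2.4⁹ ≈2641.81 falls short of 372020/63 but 2.4¹⁰ ≈6340.34 reaches it, so n = 10.

10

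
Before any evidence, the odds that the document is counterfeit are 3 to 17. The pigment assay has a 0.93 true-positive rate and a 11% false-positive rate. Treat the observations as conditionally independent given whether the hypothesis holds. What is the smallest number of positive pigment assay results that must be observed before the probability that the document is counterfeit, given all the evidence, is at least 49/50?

3

Prior odds = 3/17.
Likelihood ratio of a positive result = 0.93/0.11 = 93/11.
Target posterior odds = 0.98/0.02 = 49.
Require (93/11)ⁿ ≥ 49 ÷ (3/17) = 833/3.
(93/11)² = 8649/121 falls short of 833/3 but (93/11)³ = 804357/1331 reaches it, so n = 3.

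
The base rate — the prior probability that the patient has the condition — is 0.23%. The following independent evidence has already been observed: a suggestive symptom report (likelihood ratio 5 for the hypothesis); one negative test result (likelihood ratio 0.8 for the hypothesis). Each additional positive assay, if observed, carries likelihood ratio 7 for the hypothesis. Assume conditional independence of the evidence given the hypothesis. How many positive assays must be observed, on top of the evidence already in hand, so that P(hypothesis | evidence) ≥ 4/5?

Prior odds = 0.0023/0.9977 = 23/9977.
Combined Bayes factor of the evidence already in hand = 5 × 0.8 = 4.
Odds after that evidence = (23/9977) × 4 = 92/9977.
Target odds = 0.8/0.2 = 4.
Need 7ⁿ ≥ 4 ÷ (92/9977) = 9977/23.
7³ = 343 falls short of 9977/23 but 7⁴ = 2401 reaches it, so n = 4.

4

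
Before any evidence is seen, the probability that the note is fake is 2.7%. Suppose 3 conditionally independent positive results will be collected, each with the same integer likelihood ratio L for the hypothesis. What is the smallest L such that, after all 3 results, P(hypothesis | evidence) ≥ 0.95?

Prior odds = 0.027/0.973 = 27/973.
Target odds = 0.95/0.05 = 19.
Need L³ ≥ 19 ÷ (27/973) = 18487/27.
8³ = 512 < 18487/27 ≤ 729 = 9³, so L = 9.

9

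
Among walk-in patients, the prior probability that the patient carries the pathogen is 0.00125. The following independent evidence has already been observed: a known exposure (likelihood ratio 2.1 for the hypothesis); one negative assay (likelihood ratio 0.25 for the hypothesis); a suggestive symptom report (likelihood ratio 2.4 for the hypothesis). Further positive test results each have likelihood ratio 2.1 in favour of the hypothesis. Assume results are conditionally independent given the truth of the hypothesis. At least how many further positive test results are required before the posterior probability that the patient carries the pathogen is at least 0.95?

13

Prior odds = 0.00125/0.99875 = 1/799.
Combined Bayes factor of the evidence already in hand = 2.1 × 0.25 × 2.4 = 1.26.
Odds after that evidence = (1/799) × 1.26 = 63/39950.
Target odds = 0.95/0.05 = 19.
Need 2.1ⁿ ≥ 19 ÷ (63/39950) = 759050/63.
2.1¹² ≈7355.83 falls short of 759050/63 but 2.1¹³ ≈15447.2 reaches it, so n = 13.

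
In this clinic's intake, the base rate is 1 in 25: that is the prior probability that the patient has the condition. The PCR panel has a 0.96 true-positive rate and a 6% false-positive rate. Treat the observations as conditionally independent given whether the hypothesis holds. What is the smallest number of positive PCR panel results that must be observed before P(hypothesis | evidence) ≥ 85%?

Prior odds: 0.04 ÷ 0.96 = 1/24.
Likelihood ratio of a positive result = 0.96/0.06 = 16.
Target odds: 0.85 ÷ 0.15 = 17/3.
Need (1/24) × 16ⁿ ≥ 17/3, i.e. 16ⁿ ≥ 136.
16¹ = 16 falls short of 136 but 16² = 256 reaches it, so n = 2.

2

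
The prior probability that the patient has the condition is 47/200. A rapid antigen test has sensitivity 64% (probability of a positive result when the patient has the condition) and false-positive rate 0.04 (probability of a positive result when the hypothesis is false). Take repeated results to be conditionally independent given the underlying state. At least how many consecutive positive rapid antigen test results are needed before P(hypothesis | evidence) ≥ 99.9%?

Prior odds = 0.235/0.765 = 47/153.
Likelihood ratio of a positive result = 0.64/0.04 = 16.
Target posterior odds = 0.999/0.001 = 999.
Require 16ⁿ ≥ 999 ÷ (47/153) = 152847/47.
16² = 256 falls short of 152847/47 but 16³ = 4096 reaches it, so n = 3.

3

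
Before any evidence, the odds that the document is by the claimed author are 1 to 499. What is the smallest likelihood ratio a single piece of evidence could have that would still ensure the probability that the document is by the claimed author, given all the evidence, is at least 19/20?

9481

Prior odds = 1/499.
Target odds = 0.95/0.05 = 19.
Required Bayes factor = 19 ÷ (1/499) = 9481.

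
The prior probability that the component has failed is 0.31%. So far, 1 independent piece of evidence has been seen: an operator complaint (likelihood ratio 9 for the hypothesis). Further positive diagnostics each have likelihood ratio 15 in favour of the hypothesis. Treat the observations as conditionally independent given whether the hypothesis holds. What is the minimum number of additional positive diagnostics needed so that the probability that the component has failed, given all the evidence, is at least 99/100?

Prior odds = 0.0031/0.9969 = 31/9969.
Bayes factor of the evidence already in hand = 9.
Odds after that evidence = (31/9969) × 9 = 93/3323.
Target odds = 0.99/0.01 = 99.
Need 15ⁿ ≥ 99 ÷ (93/3323) = 109659/31.
15³ = 3375 falls short of 109659/31 but 15⁴ = 50625 reaches it, so n = 4.

4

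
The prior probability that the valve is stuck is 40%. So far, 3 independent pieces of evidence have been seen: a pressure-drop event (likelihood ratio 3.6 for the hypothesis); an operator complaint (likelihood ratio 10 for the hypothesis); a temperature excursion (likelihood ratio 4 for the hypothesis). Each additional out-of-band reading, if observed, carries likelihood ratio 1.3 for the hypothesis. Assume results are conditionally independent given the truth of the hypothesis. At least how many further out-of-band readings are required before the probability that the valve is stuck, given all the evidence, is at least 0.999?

Prior odds = 0.4/0.6 = 2/3.
Combined Bayes factor of the evidence already in hand = 3.6 × 10 × 4 = 144.
Odds after that evidence = (2/3) × 144 = 96.
Target odds = 0.999/0.001 = 999.
Need 1.3ⁿ ≥ 999 ÷ 96 = 10.40625.
1.3⁸ = 815730721/100000000 falls short of 10.40625 but 1.3⁹ ≈10.6045 reaches it, so n = 9.

9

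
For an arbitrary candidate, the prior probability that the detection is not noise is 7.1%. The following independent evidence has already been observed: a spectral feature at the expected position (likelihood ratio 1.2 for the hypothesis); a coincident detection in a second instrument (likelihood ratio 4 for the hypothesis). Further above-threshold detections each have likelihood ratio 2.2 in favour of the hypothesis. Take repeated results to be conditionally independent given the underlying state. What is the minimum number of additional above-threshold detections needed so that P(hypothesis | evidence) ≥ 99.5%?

Prior odds = 0.071/0.929 = 71/929.
Combined Bayes factor of the evidence already in hand = 1.2 × 4 = 4.8.
Odds after that evidence = (71/929) × 4.8 = 1704/4645.
Target odds = 0.995/0.005 = 199.
Need 2.2ⁿ ≥ 199 ÷ (1704/4645) = 924355/1704.
2.2⁷ = 19487171/78125 falls short of 924355/1704 but 2.2⁸ = 214358881/390625 reaches it, so n = 8.

8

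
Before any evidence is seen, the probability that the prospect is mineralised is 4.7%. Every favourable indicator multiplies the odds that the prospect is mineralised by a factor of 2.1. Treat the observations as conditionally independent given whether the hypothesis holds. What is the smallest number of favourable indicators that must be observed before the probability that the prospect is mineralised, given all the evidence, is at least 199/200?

Prior odds = 0.047/0.953 = 47/953.
Likelihood ratio per favourable indicator = 2.1.
Target odds: 0.995 ÷ 0.005 = 199.
Require 2.1ⁿ ≥ 199 ÷ (47/953) = 189647/47.
2.1¹¹ ≈3502.78 falls short of 189647/47 but 2.1¹² ≈7355.83 reaches it, so n = 12.

12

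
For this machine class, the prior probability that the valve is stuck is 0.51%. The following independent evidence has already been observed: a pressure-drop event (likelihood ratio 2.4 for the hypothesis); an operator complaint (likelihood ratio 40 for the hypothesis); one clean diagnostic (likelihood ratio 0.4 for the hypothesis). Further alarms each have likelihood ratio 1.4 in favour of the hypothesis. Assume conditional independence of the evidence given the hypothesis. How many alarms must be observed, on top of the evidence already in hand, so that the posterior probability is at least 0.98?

17

Prior odds = 0.0051/0.9949 = 51/9949.
Combined Bayes factor of the evidence already in hand = 2.4 × 40 × 0.4 = 38.4.
Odds after that evidence = (51/9949) × 38.4 = 9792/49745.
Target odds = 0.98/0.02 = 49.
Need 1.4ⁿ ≥ 49 ÷ (9792/49745) = 2437505/9792.
1.4¹⁶ ≈217.795 falls short of 2437505/9792 but 1.4¹⁷ ≈304.913 reaches it, so n = 17.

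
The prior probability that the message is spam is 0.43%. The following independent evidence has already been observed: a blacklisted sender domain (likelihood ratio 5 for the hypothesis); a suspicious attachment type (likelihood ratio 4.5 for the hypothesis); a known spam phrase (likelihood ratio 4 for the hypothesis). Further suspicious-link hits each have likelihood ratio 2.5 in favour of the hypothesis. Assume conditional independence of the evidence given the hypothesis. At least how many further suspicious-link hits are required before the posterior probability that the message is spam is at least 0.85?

3

Prior odds = 0.0043/0.9957 = 43/9957.
Combined Bayes factor of the evidence already in hand = 5 × 4.5 × 4 = 90.
Odds after that evidence = (43/9957) × 90 = 1290/3319.
Target odds = 0.85/0.15 = 17/3.
Need 2.5ⁿ ≥ 17/3 ÷ (1290/3319) = 56423/3870.
2.5² = 6.25 falls short of 56423/3870 but 2.5³ = 15.625 reaches it, so n = 3.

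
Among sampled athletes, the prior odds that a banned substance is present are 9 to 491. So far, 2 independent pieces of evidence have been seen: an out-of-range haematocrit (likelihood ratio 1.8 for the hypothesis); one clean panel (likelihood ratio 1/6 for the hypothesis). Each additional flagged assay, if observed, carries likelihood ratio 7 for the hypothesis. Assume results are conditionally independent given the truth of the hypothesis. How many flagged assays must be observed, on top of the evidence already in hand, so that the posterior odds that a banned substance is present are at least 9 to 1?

Prior odds = 9/491.
Combined Bayes factor of the evidence already in hand = 1.8 × (1/6) = 0.3.
Odds after that evidence = (9/491) × 0.3 = 27/4910.
Target odds = 9.
Need 7ⁿ ≥ 9 ÷ (27/4910) = 4910/3.
7³ = 343 falls short of 4910/3 but 7⁴ = 2401 reaches it, so n = 4.

4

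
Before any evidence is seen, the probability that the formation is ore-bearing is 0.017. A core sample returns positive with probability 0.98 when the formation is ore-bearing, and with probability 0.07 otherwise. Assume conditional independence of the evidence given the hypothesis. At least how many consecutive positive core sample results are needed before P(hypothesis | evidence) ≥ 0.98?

Prior odds: 0.017 ÷ 0.983 = 17/983.
Likelihood ratio of a positive result = 0.98/0.07 = 14.
Target odds: 0.98 ÷ 0.02 = 49.
Require 14ⁿ ≥ 49 ÷ (17/983) = 48167/17.
14³ = 2744 falls short of 48167/17 but 14⁴ = 38416 reaches it, so n = 4.

4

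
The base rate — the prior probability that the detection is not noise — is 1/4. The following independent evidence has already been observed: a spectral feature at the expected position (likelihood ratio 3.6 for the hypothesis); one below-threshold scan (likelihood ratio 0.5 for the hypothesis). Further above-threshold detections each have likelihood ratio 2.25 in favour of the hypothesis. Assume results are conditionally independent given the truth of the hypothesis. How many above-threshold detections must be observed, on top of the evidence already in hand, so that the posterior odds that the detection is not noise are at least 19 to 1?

5

Prior odds = 0.25/0.75 = 1/3.
Combined Bayes factor of the evidence already in hand = 3.6 × 0.5 = 1.8.
Odds after that evidence = (1/3) × 1.8 = 0.6.
Target odds = 19.
Need 2.25ⁿ ≥ 19 ÷ 0.6 = 95/3.
2.25⁴ = 25.62890625 falls short of 95/3 but 2.25⁵ = 59049/1024 reaches it, so n = 5.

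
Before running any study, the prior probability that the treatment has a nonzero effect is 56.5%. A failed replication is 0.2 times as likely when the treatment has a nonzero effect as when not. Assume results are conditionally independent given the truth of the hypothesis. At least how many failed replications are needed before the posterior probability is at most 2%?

Prior odds: 0.565 ÷ 0.435 = 113/87.
Likelihood ratio per failed replication = 0.2.
Target posterior odds = 0.02/0.98 = 1/49.
Need (113/87) × 0.2ⁿ ≤ 1/49, i.e. 0.2ⁿ ≤ 87/5537.
0.2² = 0.04 is still above 87/5537 but 0.2³ = 0.008 is at or below it, so n = 3.

3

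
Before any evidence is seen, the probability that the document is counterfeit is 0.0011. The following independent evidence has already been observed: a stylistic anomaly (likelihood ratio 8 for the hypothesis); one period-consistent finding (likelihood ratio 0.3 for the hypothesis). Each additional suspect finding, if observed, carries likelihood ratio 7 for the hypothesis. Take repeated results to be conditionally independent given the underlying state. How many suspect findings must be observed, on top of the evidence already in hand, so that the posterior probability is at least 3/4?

4

Prior odds = 0.0011/0.9989 = 11/9989.
Combined Bayes factor of the evidence already in hand = 8 × 0.3 = 2.4.
Odds after that evidence = (11/9989) × 2.4 = 132/49945.
Target odds = 0.75/0.25 = 3.
Need 7ⁿ ≥ 3 ÷ (132/49945) = 49945/44.
7³ = 343 falls short of 49945/44 but 7⁴ = 2401 reaches it, so n = 4.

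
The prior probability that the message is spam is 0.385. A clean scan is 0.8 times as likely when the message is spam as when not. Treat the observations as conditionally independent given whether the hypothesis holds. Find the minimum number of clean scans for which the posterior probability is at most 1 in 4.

3

Prior odds = 0.385/0.615 = 77/123.
Likelihood ratio per clean scan = 0.8.
Target odds: 0.25 ÷ 0.75 = 1/3.
Need (77/123) × 0.8ⁿ ≤ 1/3, i.e. 0.8ⁿ ≤ 41/77.
0.8² = 0.64 is still above 41/77 but 0.8³ = 0.512 is at or below it, so n = 3.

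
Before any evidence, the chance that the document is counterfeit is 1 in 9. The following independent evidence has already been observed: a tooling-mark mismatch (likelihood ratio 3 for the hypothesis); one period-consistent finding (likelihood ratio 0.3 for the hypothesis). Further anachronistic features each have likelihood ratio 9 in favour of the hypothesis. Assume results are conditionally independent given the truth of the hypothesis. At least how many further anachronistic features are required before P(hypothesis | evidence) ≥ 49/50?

Prior odds = (1/9)/(8/9) = 0.125.
Combined Bayes factor of the evidence already in hand = 3 × 0.3 = 0.9.
Odds after that evidence = 0.125 × 0.9 = 0.1125.
Target odds = 0.98/0.02 = 49.
Need 9ⁿ ≥ 49 ÷ 0.1125 = 3920/9.
9² = 81 falls short of 3920/9 but 9³ = 729 reaches it, so n = 3.

3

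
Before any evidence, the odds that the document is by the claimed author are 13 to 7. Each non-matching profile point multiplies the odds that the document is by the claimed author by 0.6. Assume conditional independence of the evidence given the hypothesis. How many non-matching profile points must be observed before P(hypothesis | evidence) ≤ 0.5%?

12

Prior odds = 13/7.
Likelihood ratio per non-matching profile point = 0.6.
Target odds: 0.005 ÷ 0.995 = 1/199.
Need (13/7) × 0.6ⁿ ≤ 1/199, i.e. 0.6ⁿ ≤ 7/2587.
0.6¹¹ = 177147/48828125 is still above 7/2587 but 0.6¹² = 531441/244140625 is at or below it, so n = 12.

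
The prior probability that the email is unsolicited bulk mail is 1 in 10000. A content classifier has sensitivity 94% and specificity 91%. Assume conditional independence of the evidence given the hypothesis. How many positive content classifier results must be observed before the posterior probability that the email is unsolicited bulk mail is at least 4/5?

Prior odds = 0.0001/0.9999 = 1/9999.
False-positive rate = 1 − 0.91 = 0.09; likelihood ratio of a positive = 0.94/0.09 = 94/9.
Target posterior odds = 0.8/0.2 = 4.
Require (94/9)ⁿ ≥ 4 ÷ (1/9999) = 39996.
(94/9)⁴ = 78074896/6561 falls short of 39996 but (94/9)⁵ ≈124287 reaches it, so n = 5.

5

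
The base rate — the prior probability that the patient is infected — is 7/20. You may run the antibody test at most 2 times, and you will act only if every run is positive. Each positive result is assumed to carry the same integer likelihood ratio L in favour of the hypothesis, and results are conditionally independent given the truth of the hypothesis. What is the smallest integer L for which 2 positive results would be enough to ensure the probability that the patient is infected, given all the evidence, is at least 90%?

Prior odds = 0.35/0.65 = 7/13.
Target odds = 0.9/0.1 = 9.
Need L² ≥ 9 ÷ (7/13) = 117/7.
4² = 16 < 117/7 ≤ 25 = 5², so L = 5.

5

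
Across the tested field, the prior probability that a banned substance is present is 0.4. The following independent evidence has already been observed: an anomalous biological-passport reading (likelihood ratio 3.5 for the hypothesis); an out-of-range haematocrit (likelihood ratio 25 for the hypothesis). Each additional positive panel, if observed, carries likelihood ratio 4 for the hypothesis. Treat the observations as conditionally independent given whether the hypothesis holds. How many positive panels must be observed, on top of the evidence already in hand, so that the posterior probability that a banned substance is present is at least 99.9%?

Prior odds = 0.4/0.6 = 2/3.
Combined Bayes factor of the evidence already in hand = 3.5 × 25 = 87.5.
Odds after that evidence = (2/3) × 87.5 = 175/3.
Target odds = 0.999/0.001 = 999.
Need 4ⁿ ≥ 999 ÷ (175/3) = 2997/175.
4² = 16 falls short of 2997/175 but 4³ = 64 reaches it, so n = 3.

3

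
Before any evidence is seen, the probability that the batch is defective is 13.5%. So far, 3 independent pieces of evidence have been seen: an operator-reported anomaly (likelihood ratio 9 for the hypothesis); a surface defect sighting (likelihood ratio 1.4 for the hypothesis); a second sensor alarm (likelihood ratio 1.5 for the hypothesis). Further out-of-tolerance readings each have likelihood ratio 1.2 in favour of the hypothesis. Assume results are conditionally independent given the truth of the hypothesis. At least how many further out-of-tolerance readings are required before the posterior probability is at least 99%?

Prior odds = 0.135/0.865 = 27/173.
Combined Bayes factor of the evidence already in hand = 9 × 1.4 × 1.5 = 18.9.
Odds after that evidence = (27/173) × 18.9 = 5103/1730.
Target odds = 0.99/0.01 = 99.
Need 1.2ⁿ ≥ 99 ÷ (5103/1730) = 19030/567.
1.2¹⁹ ≈31.948 falls short of 19030/567 but 1.2²⁰ ≈38.3376 reaches it, so n = 20.

20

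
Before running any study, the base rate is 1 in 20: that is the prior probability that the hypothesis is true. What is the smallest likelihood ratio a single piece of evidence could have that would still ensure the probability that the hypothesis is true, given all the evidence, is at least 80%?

Prior odds = 0.05/0.95 = 1/19.
Target odds = 0.8/0.2 = 4.
Required Bayes factor = 4 ÷ (1/19) = 76.

76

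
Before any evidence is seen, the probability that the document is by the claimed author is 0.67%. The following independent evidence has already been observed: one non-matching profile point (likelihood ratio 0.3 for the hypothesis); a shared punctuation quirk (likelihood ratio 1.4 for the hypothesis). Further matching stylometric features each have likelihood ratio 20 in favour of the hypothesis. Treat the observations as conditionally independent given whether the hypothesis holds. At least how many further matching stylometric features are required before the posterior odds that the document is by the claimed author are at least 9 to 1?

Prior odds = 0.0067/0.9933 = 67/9933.
Combined Bayes factor of the evidence already in hand = 0.3 × 1.4 = 0.42.
Odds after that evidence = (67/9933) × 0.42 = 67/23650.
Target odds = 9.
Need 20ⁿ ≥ 9 ÷ (67/23650) = 212850/67.
20² = 400 falls short of 212850/67 but 20³ = 8000 reaches it, so n = 3.

3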